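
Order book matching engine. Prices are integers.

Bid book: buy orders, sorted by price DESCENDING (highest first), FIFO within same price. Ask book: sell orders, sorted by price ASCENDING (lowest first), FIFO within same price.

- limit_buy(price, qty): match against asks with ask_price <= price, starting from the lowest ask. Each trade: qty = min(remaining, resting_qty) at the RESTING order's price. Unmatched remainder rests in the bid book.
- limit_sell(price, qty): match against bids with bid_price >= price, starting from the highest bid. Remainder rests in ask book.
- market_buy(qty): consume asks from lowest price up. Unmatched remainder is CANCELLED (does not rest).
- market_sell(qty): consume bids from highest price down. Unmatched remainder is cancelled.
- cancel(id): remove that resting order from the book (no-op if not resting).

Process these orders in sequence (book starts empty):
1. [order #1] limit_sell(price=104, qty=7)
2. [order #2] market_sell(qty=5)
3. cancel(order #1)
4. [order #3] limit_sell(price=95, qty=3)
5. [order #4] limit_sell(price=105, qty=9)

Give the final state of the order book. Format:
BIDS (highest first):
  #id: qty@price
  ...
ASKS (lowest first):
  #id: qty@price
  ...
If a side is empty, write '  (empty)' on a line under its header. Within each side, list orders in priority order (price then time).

After op 1 [order #1] limit_sell(price=104, qty=7): fills=none; bids=[-] asks=[#1:7@104]
After op 2 [order #2] market_sell(qty=5): fills=none; bids=[-] asks=[#1:7@104]
After op 3 cancel(order #1): fills=none; bids=[-] asks=[-]
After op 4 [order #3] limit_sell(price=95, qty=3): fills=none; bids=[-] asks=[#3:3@95]
After op 5 [order #4] limit_sell(price=105, qty=9): fills=none; bids=[-] asks=[#3:3@95 #4:9@105]

Answer: BIDS (highest first):
  (empty)
ASKS (lowest first):
  #3: 3@95
  #4: 9@105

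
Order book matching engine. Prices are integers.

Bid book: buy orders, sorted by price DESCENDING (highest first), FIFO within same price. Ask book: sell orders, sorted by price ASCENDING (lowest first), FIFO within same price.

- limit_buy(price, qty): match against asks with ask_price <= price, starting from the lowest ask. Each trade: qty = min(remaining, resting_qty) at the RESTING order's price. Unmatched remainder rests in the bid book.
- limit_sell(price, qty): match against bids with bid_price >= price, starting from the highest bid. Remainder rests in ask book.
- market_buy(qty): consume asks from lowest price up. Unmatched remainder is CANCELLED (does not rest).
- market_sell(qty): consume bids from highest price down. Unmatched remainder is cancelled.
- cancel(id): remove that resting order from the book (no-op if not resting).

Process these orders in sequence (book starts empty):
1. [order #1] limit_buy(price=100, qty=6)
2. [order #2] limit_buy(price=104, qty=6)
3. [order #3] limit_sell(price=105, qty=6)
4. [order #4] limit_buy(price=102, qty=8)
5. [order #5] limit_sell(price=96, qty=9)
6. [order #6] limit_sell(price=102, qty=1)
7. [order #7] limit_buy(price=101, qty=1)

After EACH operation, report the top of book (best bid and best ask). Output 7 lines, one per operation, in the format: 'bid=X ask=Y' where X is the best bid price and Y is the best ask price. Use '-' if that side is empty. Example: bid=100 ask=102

After op 1 [order #1] limit_buy(price=100, qty=6): fills=none; bids=[#1:6@100] asks=[-]
After op 2 [order #2] limit_buy(price=104, qty=6): fills=none; bids=[#2:6@104 #1:6@100] asks=[-]
After op 3 [order #3] limit_sell(price=105, qty=6): fills=none; bids=[#2:6@104 #1:6@100] asks=[#3:6@105]
After op 4 [order #4] limit_buy(price=102, qty=8): fills=none; bids=[#2:6@104 #4:8@102 #1:6@100] asks=[#3:6@105]
After op 5 [order #5] limit_sell(price=96, qty=9): fills=#2x#5:6@104 #4x#5:3@102; bids=[#4:5@102 #1:6@100] asks=[#3:6@105]
After op 6 [order #6] limit_sell(price=102, qty=1): fills=#4x#6:1@102; bids=[#4:4@102 #1:6@100] asks=[#3:6@105]
After op 7 [order #7] limit_buy(price=101, qty=1): fills=none; bids=[#4:4@102 #7:1@101 #1:6@100] asks=[#3:6@105]

Answer: bid=100 ask=-
bid=104 ask=-
bid=104 ask=105
bid=104 ask=105
bid=102 ask=105
bid=102 ask=105
bid=102 ask=105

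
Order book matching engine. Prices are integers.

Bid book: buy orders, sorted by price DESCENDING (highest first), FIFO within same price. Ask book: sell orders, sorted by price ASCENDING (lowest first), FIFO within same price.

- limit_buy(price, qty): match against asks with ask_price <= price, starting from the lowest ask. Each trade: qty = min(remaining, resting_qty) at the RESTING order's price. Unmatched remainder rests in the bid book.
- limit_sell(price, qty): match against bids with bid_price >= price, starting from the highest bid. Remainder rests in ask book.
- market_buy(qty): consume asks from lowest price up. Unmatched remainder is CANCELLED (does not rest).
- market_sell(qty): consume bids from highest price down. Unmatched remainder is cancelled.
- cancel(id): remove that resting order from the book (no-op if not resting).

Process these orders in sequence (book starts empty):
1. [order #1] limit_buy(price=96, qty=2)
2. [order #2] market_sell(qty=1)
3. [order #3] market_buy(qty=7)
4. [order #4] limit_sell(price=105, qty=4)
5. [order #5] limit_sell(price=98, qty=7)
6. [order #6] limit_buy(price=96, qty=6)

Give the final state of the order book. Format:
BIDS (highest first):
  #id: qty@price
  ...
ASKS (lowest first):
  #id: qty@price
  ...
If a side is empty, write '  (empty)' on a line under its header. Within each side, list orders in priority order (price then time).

After op 1 [order #1] limit_buy(price=96, qty=2): fills=none; bids=[#1:2@96] asks=[-]
After op 2 [order #2] market_sell(qty=1): fills=#1x#2:1@96; bids=[#1:1@96] asks=[-]
After op 3 [order #3] market_buy(qty=7): fills=none; bids=[#1:1@96] asks=[-]
After op 4 [order #4] limit_sell(price=105, qty=4): fills=none; bids=[#1:1@96] asks=[#4:4@105]
After op 5 [order #5] limit_sell(price=98, qty=7): fills=none; bids=[#1:1@96] asks=[#5:7@98 #4:4@105]
After op 6 [order #6] limit_buy(price=96, qty=6): fills=none; bids=[#1:1@96 #6:6@96] asks=[#5:7@98 #4:4@105]

Answer: BIDS (highest first):
  #1: 1@96
  #6: 6@96
ASKS (lowest first):
  #5: 7@98
  #4: 4@105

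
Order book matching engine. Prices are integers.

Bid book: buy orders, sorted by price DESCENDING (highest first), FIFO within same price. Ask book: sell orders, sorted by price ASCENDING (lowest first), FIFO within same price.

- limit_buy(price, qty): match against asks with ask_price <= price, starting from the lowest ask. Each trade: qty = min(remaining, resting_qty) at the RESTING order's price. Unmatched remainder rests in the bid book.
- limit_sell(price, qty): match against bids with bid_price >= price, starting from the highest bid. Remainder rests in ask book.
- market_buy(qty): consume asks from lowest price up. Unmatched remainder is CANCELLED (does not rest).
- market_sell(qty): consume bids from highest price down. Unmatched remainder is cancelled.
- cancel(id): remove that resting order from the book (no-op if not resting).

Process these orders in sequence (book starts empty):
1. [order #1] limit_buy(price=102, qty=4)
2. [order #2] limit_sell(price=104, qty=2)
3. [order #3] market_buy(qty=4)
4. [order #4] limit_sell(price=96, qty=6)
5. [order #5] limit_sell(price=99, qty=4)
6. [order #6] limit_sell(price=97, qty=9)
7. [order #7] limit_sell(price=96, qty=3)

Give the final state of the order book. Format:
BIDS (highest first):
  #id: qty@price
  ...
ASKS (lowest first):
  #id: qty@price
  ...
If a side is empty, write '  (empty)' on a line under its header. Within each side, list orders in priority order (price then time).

Answer: BIDS (highest first):
  (empty)
ASKS (lowest first):
  #4: 2@96
  #7: 3@96
  #6: 9@97
  #5: 4@99

Derivation:
After op 1 [order #1] limit_buy(price=102, qty=4): fills=none; bids=[#1:4@102] asks=[-]
After op 2 [order #2] limit_sell(price=104, qty=2): fills=none; bids=[#1:4@102] asks=[#2:2@104]
After op 3 [order #3] market_buy(qty=4): fills=#3x#2:2@104; bids=[#1:4@102] asks=[-]
After op 4 [order #4] limit_sell(price=96, qty=6): fills=#1x#4:4@102; bids=[-] asks=[#4:2@96]
After op 5 [order #5] limit_sell(price=99, qty=4): fills=none; bids=[-] asks=[#4:2@96 #5:4@99]
After op 6 [order #6] limit_sell(price=97, qty=9): fills=none; bids=[-] asks=[#4:2@96 #6:9@97 #5:4@99]
After op 7 [order #7] limit_sell(price=96, qty=3): fills=none; bids=[-] asks=[#4:2@96 #7:3@96 #6:9@97 #5:4@99]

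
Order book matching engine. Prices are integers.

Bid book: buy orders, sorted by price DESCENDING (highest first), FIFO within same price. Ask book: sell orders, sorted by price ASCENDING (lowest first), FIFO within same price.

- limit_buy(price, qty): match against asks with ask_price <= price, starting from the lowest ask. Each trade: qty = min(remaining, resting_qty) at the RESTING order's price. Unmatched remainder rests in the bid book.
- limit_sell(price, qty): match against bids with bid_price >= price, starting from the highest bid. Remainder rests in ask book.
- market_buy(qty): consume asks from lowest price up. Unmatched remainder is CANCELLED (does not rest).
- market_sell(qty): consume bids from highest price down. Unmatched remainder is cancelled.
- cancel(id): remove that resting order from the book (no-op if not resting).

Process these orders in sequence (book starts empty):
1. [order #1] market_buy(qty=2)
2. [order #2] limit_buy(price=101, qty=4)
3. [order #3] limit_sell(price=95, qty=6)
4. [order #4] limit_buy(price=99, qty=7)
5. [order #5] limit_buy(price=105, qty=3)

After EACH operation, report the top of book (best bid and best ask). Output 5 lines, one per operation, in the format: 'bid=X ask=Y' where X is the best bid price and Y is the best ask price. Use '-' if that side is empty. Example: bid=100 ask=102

Answer: bid=- ask=-
bid=101 ask=-
bid=- ask=95
bid=99 ask=-
bid=105 ask=-

Derivation:
After op 1 [order #1] market_buy(qty=2): fills=none; bids=[-] asks=[-]
After op 2 [order #2] limit_buy(price=101, qty=4): fills=none; bids=[#2:4@101] asks=[-]
After op 3 [order #3] limit_sell(price=95, qty=6): fills=#2x#3:4@101; bids=[-] asks=[#3:2@95]
After op 4 [order #4] limit_buy(price=99, qty=7): fills=#4x#3:2@95; bids=[#4:5@99] asks=[-]
After op 5 [order #5] limit_buy(price=105, qty=3): fills=none; bids=[#5:3@105 #4:5@99] asks=[-]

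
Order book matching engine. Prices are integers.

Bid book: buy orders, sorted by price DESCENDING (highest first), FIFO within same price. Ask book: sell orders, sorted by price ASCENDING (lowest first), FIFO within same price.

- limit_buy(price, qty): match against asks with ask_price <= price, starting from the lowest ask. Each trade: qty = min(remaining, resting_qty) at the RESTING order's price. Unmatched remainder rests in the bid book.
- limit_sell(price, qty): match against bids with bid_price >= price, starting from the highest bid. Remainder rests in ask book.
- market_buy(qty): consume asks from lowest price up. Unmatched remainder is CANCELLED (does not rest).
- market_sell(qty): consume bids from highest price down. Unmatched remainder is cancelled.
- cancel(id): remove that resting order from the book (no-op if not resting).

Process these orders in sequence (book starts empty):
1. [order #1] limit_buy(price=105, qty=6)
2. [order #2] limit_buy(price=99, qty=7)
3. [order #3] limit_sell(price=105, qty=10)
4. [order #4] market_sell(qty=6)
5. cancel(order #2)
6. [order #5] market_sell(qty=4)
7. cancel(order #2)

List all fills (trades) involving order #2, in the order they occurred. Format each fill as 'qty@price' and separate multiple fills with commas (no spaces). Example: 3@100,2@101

After op 1 [order #1] limit_buy(price=105, qty=6): fills=none; bids=[#1:6@105] asks=[-]
After op 2 [order #2] limit_buy(price=99, qty=7): fills=none; bids=[#1:6@105 #2:7@99] asks=[-]
After op 3 [order #3] limit_sell(price=105, qty=10): fills=#1x#3:6@105; bids=[#2:7@99] asks=[#3:4@105]
After op 4 [order #4] market_sell(qty=6): fills=#2x#4:6@99; bids=[#2:1@99] asks=[#3:4@105]
After op 5 cancel(order #2): fills=none; bids=[-] asks=[#3:4@105]
After op 6 [order #5] market_sell(qty=4): fills=none; bids=[-] asks=[#3:4@105]
After op 7 cancel(order #2): fills=none; bids=[-] asks=[#3:4@105]

Answer: 6@99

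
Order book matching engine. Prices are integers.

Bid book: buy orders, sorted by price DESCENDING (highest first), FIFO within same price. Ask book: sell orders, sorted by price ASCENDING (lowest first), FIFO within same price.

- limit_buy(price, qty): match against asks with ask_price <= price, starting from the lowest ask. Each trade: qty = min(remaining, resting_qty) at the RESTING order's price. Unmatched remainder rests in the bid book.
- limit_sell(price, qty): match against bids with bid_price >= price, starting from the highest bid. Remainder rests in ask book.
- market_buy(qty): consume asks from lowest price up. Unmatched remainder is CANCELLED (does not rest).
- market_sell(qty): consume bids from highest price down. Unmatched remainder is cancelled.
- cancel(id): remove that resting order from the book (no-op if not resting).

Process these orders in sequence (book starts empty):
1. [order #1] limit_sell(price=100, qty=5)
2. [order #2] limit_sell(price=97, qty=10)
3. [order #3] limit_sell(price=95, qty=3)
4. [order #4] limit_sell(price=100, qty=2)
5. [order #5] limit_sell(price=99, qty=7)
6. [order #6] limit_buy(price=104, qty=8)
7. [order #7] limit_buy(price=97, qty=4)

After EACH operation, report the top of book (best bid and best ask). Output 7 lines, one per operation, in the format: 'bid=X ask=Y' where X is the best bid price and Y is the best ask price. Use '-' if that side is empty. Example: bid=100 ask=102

After op 1 [order #1] limit_sell(price=100, qty=5): fills=none; bids=[-] asks=[#1:5@100]
After op 2 [order #2] limit_sell(price=97, qty=10): fills=none; bids=[-] asks=[#2:10@97 #1:5@100]
After op 3 [order #3] limit_sell(price=95, qty=3): fills=none; bids=[-] asks=[#3:3@95 #2:10@97 #1:5@100]
After op 4 [order #4] limit_sell(price=100, qty=2): fills=none; bids=[-] asks=[#3:3@95 #2:10@97 #1:5@100 #4:2@100]
After op 5 [order #5] limit_sell(price=99, qty=7): fills=none; bids=[-] asks=[#3:3@95 #2:10@97 #5:7@99 #1:5@100 #4:2@100]
After op 6 [order #6] limit_buy(price=104, qty=8): fills=#6x#3:3@95 #6x#2:5@97; bids=[-] asks=[#2:5@97 #5:7@99 #1:5@100 #4:2@100]
After op 7 [order #7] limit_buy(price=97, qty=4): fills=#7x#2:4@97; bids=[-] asks=[#2:1@97 #5:7@99 #1:5@100 #4:2@100]

Answer: bid=- ask=100
bid=- ask=97
bid=- ask=95
bid=- ask=95
bid=- ask=95
bid=- ask=97
bid=- ask=97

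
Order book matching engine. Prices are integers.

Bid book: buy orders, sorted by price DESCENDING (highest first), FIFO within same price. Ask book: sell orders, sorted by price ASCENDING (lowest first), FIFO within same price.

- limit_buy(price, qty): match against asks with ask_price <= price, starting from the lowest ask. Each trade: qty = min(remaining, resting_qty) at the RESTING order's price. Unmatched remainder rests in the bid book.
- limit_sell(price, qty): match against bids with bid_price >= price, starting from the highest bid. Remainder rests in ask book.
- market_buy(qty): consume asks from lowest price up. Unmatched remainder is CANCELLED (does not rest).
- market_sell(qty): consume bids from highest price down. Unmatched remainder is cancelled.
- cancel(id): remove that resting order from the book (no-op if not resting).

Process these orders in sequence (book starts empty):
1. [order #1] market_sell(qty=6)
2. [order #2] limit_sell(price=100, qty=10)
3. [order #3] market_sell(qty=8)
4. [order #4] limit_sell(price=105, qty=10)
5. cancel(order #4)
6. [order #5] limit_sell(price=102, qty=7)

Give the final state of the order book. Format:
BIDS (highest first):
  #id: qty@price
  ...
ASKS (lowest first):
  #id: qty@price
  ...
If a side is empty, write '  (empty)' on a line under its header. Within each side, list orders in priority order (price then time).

Answer: BIDS (highest first):
  (empty)
ASKS (lowest first):
  #2: 10@100
  #5: 7@102

Derivation:
After op 1 [order #1] market_sell(qty=6): fills=none; bids=[-] asks=[-]
After op 2 [order #2] limit_sell(price=100, qty=10): fills=none; bids=[-] asks=[#2:10@100]
After op 3 [order #3] market_sell(qty=8): fills=none; bids=[-] asks=[#2:10@100]
After op 4 [order #4] limit_sell(price=105, qty=10): fills=none; bids=[-] asks=[#2:10@100 #4:10@105]
After op 5 cancel(order #4): fills=none; bids=[-] asks=[#2:10@100]
After op 6 [order #5] limit_sell(price=102, qty=7): fills=none; bids=[-] asks=[#2:10@100 #5:7@102]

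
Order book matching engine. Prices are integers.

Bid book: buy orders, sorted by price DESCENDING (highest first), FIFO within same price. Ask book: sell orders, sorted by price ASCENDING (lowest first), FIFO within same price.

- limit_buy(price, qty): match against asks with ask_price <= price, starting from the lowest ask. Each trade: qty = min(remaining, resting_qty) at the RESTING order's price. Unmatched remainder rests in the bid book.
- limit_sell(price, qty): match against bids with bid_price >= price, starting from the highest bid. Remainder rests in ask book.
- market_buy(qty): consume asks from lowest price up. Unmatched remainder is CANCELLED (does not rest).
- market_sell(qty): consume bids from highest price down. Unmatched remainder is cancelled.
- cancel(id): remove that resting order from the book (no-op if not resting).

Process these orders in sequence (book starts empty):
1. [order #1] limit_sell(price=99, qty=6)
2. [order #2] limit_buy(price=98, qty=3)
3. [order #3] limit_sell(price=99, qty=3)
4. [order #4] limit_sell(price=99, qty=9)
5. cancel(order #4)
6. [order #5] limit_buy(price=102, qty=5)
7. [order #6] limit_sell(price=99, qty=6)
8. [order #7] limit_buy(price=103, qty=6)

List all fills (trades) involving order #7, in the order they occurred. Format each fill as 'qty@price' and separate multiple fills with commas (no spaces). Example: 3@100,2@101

After op 1 [order #1] limit_sell(price=99, qty=6): fills=none; bids=[-] asks=[#1:6@99]
After op 2 [order #2] limit_buy(price=98, qty=3): fills=none; bids=[#2:3@98] asks=[#1:6@99]
After op 3 [order #3] limit_sell(price=99, qty=3): fills=none; bids=[#2:3@98] asks=[#1:6@99 #3:3@99]
After op 4 [order #4] limit_sell(price=99, qty=9): fills=none; bids=[#2:3@98] asks=[#1:6@99 #3:3@99 #4:9@99]
After op 5 cancel(order #4): fills=none; bids=[#2:3@98] asks=[#1:6@99 #3:3@99]
After op 6 [order #5] limit_buy(price=102, qty=5): fills=#5x#1:5@99; bids=[#2:3@98] asks=[#1:1@99 #3:3@99]
After op 7 [order #6] limit_sell(price=99, qty=6): fills=none; bids=[#2:3@98] asks=[#1:1@99 #3:3@99 #6:6@99]
After op 8 [order #7] limit_buy(price=103, qty=6): fills=#7x#1:1@99 #7x#3:3@99 #7x#6:2@99; bids=[#2:3@98] asks=[#6:4@99]

Answer: 1@99,3@99,2@99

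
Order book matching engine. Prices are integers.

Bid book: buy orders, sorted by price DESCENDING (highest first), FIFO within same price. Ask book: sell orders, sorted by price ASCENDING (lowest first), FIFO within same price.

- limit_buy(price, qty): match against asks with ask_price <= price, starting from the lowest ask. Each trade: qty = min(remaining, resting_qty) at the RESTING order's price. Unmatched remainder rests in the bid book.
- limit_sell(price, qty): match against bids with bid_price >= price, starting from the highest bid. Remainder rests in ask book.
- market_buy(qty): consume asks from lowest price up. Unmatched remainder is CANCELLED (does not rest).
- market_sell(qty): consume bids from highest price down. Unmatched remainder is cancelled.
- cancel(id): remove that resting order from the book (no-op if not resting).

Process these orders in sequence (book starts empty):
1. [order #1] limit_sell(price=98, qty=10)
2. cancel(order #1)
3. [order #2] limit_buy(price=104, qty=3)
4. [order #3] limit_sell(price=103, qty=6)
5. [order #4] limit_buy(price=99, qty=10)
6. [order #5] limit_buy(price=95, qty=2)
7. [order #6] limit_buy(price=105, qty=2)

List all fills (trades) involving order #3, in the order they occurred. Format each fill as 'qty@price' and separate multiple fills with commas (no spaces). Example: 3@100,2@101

Answer: 3@104,2@103

Derivation:
After op 1 [order #1] limit_sell(price=98, qty=10): fills=none; bids=[-] asks=[#1:10@98]
After op 2 cancel(order #1): fills=none; bids=[-] asks=[-]
After op 3 [order #2] limit_buy(price=104, qty=3): fills=none; bids=[#2:3@104] asks=[-]
After op 4 [order #3] limit_sell(price=103, qty=6): fills=#2x#3:3@104; bids=[-] asks=[#3:3@103]
After op 5 [order #4] limit_buy(price=99, qty=10): fills=none; bids=[#4:10@99] asks=[#3:3@103]
After op 6 [order #5] limit_buy(price=95, qty=2): fills=none; bids=[#4:10@99 #5:2@95] asks=[#3:3@103]
After op 7 [order #6] limit_buy(price=105, qty=2): fills=#6x#3:2@103; bids=[#4:10@99 #5:2@95] asks=[#3:1@103]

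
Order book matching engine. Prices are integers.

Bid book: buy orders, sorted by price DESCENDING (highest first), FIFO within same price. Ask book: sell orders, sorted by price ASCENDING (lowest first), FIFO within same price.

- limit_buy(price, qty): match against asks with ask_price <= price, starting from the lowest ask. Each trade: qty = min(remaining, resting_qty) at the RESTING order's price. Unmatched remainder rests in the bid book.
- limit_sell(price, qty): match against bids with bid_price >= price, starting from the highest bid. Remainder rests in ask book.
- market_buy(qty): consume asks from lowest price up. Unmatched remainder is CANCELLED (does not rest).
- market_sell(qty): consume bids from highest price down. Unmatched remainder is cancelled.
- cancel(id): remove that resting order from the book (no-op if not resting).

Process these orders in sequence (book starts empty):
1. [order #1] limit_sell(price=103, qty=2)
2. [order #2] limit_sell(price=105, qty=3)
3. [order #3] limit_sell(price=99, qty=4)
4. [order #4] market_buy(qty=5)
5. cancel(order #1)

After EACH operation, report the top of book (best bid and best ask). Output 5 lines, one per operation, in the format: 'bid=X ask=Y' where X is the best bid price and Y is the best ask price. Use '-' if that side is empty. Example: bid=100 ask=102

After op 1 [order #1] limit_sell(price=103, qty=2): fills=none; bids=[-] asks=[#1:2@103]
After op 2 [order #2] limit_sell(price=105, qty=3): fills=none; bids=[-] asks=[#1:2@103 #2:3@105]
After op 3 [order #3] limit_sell(price=99, qty=4): fills=none; bids=[-] asks=[#3:4@99 #1:2@103 #2:3@105]
After op 4 [order #4] market_buy(qty=5): fills=#4x#3:4@99 #4x#1:1@103; bids=[-] asks=[#1:1@103 #2:3@105]
After op 5 cancel(order #1): fills=none; bids=[-] asks=[#2:3@105]

Answer: bid=- ask=103
bid=- ask=103
bid=- ask=99
bid=- ask=103
bid=- ask=105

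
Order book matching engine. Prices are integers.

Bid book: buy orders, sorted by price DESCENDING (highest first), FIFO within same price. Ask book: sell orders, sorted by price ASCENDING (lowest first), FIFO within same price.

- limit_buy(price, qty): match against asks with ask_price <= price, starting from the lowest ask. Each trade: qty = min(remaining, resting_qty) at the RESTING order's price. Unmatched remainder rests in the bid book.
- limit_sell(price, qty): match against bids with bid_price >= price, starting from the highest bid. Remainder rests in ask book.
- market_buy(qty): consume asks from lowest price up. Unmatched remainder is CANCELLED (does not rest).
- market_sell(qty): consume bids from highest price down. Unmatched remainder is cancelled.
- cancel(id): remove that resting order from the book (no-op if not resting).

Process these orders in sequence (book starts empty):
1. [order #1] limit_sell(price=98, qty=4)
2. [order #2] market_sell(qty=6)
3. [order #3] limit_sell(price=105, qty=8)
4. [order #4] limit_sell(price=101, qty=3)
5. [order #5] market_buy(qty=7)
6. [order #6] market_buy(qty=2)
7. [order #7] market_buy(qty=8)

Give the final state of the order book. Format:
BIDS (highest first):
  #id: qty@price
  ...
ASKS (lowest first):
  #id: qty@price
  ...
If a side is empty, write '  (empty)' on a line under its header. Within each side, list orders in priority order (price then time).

Answer: BIDS (highest first):
  (empty)
ASKS (lowest first):
  (empty)

Derivation:
After op 1 [order #1] limit_sell(price=98, qty=4): fills=none; bids=[-] asks=[#1:4@98]
After op 2 [order #2] market_sell(qty=6): fills=none; bids=[-] asks=[#1:4@98]
After op 3 [order #3] limit_sell(price=105, qty=8): fills=none; bids=[-] asks=[#1:4@98 #3:8@105]
After op 4 [order #4] limit_sell(price=101, qty=3): fills=none; bids=[-] asks=[#1:4@98 #4:3@101 #3:8@105]
After op 5 [order #5] market_buy(qty=7): fills=#5x#1:4@98 #5x#4:3@101; bids=[-] asks=[#3:8@105]
After op 6 [order #6] market_buy(qty=2): fills=#6x#3:2@105; bids=[-] asks=[#3:6@105]
After op 7 [order #7] market_buy(qty=8): fills=#7x#3:6@105; bids=[-] asks=[-]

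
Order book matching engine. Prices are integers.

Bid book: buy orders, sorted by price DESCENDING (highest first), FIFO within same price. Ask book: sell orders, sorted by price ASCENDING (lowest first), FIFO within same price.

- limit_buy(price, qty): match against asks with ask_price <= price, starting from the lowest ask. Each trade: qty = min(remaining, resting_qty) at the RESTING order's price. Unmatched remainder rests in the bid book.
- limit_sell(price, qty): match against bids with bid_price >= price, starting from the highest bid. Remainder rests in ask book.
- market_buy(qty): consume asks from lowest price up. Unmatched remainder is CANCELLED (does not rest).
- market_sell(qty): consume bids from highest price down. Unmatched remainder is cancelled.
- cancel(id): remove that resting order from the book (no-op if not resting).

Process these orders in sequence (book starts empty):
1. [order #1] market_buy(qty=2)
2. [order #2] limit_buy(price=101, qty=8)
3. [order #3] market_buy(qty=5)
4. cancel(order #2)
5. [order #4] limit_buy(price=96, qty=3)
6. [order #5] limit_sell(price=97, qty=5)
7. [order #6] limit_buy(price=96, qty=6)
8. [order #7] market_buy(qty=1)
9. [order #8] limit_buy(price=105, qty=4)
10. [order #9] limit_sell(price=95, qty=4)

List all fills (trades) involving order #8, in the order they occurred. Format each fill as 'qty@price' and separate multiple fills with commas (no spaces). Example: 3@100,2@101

After op 1 [order #1] market_buy(qty=2): fills=none; bids=[-] asks=[-]
After op 2 [order #2] limit_buy(price=101, qty=8): fills=none; bids=[#2:8@101] asks=[-]
After op 3 [order #3] market_buy(qty=5): fills=none; bids=[#2:8@101] asks=[-]
After op 4 cancel(order #2): fills=none; bids=[-] asks=[-]
After op 5 [order #4] limit_buy(price=96, qty=3): fills=none; bids=[#4:3@96] asks=[-]
After op 6 [order #5] limit_sell(price=97, qty=5): fills=none; bids=[#4:3@96] asks=[#5:5@97]
After op 7 [order #6] limit_buy(price=96, qty=6): fills=none; bids=[#4:3@96 #6:6@96] asks=[#5:5@97]
After op 8 [order #7] market_buy(qty=1): fills=#7x#5:1@97; bids=[#4:3@96 #6:6@96] asks=[#5:4@97]
After op 9 [order #8] limit_buy(price=105, qty=4): fills=#8x#5:4@97; bids=[#4:3@96 #6:6@96] asks=[-]
After op 10 [order #9] limit_sell(price=95, qty=4): fills=#4x#9:3@96 #6x#9:1@96; bids=[#6:5@96] asks=[-]

Answer: 4@97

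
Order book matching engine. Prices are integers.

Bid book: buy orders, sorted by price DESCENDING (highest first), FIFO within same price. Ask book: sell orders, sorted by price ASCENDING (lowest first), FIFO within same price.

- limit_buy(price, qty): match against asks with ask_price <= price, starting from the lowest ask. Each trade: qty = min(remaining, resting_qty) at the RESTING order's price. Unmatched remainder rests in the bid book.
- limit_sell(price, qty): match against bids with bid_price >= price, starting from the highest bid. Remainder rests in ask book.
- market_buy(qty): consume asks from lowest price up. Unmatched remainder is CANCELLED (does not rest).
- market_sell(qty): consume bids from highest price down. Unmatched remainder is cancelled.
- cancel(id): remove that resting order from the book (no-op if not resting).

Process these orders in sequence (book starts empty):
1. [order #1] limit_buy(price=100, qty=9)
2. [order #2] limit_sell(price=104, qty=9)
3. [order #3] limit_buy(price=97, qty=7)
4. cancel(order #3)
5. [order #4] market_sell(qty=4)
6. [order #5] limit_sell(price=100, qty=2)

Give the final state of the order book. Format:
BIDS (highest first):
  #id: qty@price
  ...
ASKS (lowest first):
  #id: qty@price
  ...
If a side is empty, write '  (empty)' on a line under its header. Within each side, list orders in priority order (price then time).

Answer: BIDS (highest first):
  #1: 3@100
ASKS (lowest first):
  #2: 9@104

Derivation:
After op 1 [order #1] limit_buy(price=100, qty=9): fills=none; bids=[#1:9@100] asks=[-]
After op 2 [order #2] limit_sell(price=104, qty=9): fills=none; bids=[#1:9@100] asks=[#2:9@104]
After op 3 [order #3] limit_buy(price=97, qty=7): fills=none; bids=[#1:9@100 #3:7@97] asks=[#2:9@104]
After op 4 cancel(order #3): fills=none; bids=[#1:9@100] asks=[#2:9@104]
After op 5 [order #4] market_sell(qty=4): fills=#1x#4:4@100; bids=[#1:5@100] asks=[#2:9@104]
After op 6 [order #5] limit_sell(price=100, qty=2): fills=#1x#5:2@100; bids=[#1:3@100] asks=[#2:9@104]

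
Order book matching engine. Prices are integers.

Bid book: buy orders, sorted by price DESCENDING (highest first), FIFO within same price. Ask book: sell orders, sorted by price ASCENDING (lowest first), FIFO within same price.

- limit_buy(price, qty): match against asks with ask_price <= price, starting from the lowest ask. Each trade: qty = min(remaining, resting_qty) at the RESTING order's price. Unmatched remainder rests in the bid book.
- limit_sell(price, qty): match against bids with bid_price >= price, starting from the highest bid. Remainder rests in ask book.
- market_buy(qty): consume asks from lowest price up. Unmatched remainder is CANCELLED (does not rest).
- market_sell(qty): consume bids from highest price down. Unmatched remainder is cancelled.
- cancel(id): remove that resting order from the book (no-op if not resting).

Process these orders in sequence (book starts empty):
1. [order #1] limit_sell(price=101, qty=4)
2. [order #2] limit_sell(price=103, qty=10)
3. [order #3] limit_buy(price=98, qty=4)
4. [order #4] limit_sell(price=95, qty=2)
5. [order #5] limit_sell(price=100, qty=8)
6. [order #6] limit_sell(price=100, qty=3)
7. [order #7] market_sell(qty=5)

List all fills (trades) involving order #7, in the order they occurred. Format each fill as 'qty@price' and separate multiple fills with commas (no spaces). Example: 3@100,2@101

After op 1 [order #1] limit_sell(price=101, qty=4): fills=none; bids=[-] asks=[#1:4@101]
After op 2 [order #2] limit_sell(price=103, qty=10): fills=none; bids=[-] asks=[#1:4@101 #2:10@103]
After op 3 [order #3] limit_buy(price=98, qty=4): fills=none; bids=[#3:4@98] asks=[#1:4@101 #2:10@103]
After op 4 [order #4] limit_sell(price=95, qty=2): fills=#3x#4:2@98; bids=[#3:2@98] asks=[#1:4@101 #2:10@103]
After op 5 [order #5] limit_sell(price=100, qty=8): fills=none; bids=[#3:2@98] asks=[#5:8@100 #1:4@101 #2:10@103]
After op 6 [order #6] limit_sell(price=100, qty=3): fills=none; bids=[#3:2@98] asks=[#5:8@100 #6:3@100 #1:4@101 #2:10@103]
After op 7 [order #7] market_sell(qty=5): fills=#3x#7:2@98; bids=[-] asks=[#5:8@100 #6:3@100 #1:4@101 #2:10@103]

Answer: 2@98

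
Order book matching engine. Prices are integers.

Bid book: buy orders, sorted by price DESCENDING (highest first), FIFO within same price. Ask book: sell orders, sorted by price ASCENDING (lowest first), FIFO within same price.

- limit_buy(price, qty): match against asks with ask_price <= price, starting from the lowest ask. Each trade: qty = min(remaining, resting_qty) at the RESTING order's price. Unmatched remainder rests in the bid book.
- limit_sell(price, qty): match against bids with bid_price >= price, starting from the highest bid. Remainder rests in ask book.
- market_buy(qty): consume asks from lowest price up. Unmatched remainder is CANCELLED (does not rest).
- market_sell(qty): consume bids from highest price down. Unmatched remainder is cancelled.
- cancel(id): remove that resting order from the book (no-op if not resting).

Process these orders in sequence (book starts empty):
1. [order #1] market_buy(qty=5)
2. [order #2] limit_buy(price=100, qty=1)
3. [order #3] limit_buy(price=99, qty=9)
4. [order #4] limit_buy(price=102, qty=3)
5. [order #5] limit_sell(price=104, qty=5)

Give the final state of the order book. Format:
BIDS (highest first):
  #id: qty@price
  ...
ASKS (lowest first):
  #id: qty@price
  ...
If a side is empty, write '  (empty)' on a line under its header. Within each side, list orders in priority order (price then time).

Answer: BIDS (highest first):
  #4: 3@102
  #2: 1@100
  #3: 9@99
ASKS (lowest first):
  #5: 5@104

Derivation:
After op 1 [order #1] market_buy(qty=5): fills=none; bids=[-] asks=[-]
After op 2 [order #2] limit_buy(price=100, qty=1): fills=none; bids=[#2:1@100] asks=[-]
After op 3 [order #3] limit_buy(price=99, qty=9): fills=none; bids=[#2:1@100 #3:9@99] asks=[-]
After op 4 [order #4] limit_buy(price=102, qty=3): fills=none; bids=[#4:3@102 #2:1@100 #3:9@99] asks=[-]
After op 5 [order #5] limit_sell(price=104, qty=5): fills=none; bids=[#4:3@102 #2:1@100 #3:9@99] asks=[#5:5@104]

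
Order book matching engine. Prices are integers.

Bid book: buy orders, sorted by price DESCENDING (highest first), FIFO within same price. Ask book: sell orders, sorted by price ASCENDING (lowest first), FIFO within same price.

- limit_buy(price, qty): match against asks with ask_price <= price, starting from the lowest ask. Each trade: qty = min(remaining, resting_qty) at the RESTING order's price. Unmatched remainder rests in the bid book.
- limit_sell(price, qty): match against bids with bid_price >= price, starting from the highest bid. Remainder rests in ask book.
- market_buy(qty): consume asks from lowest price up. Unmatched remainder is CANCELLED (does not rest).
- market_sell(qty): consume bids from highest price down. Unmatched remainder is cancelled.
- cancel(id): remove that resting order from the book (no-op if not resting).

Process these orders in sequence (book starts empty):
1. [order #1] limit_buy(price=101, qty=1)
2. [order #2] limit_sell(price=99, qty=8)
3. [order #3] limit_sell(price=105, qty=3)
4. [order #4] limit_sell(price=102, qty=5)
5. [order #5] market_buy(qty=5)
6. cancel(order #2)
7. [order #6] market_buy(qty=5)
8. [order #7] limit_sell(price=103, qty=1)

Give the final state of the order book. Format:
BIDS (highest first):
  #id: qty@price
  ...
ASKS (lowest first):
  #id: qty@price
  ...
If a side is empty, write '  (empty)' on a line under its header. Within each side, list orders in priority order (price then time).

Answer: BIDS (highest first):
  (empty)
ASKS (lowest first):
  #7: 1@103
  #3: 3@105

Derivation:
After op 1 [order #1] limit_buy(price=101, qty=1): fills=none; bids=[#1:1@101] asks=[-]
After op 2 [order #2] limit_sell(price=99, qty=8): fills=#1x#2:1@101; bids=[-] asks=[#2:7@99]
After op 3 [order #3] limit_sell(price=105, qty=3): fills=none; bids=[-] asks=[#2:7@99 #3:3@105]
After op 4 [order #4] limit_sell(price=102, qty=5): fills=none; bids=[-] asks=[#2:7@99 #4:5@102 #3:3@105]
After op 5 [order #5] market_buy(qty=5): fills=#5x#2:5@99; bids=[-] asks=[#2:2@99 #4:5@102 #3:3@105]
After op 6 cancel(order #2): fills=none; bids=[-] asks=[#4:5@102 #3:3@105]
After op 7 [order #6] market_buy(qty=5): fills=#6x#4:5@102; bids=[-] asks=[#3:3@105]
After op 8 [order #7] limit_sell(price=103, qty=1): fills=none; bids=[-] asks=[#7:1@103 #3:3@105]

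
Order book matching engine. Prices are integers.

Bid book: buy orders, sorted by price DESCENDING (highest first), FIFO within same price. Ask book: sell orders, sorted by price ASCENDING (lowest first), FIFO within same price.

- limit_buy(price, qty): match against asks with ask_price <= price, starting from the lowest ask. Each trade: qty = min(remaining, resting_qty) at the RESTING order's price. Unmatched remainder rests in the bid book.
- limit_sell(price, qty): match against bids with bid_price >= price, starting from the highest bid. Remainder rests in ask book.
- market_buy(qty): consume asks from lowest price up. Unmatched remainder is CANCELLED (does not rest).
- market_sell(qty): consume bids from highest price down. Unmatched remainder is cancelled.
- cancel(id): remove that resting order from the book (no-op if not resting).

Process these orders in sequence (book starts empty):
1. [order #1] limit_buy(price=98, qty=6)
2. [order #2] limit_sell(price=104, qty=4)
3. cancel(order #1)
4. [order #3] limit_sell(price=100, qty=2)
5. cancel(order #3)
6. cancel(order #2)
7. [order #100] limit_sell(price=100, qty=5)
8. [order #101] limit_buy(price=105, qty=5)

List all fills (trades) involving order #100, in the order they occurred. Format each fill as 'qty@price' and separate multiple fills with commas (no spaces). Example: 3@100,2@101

After op 1 [order #1] limit_buy(price=98, qty=6): fills=none; bids=[#1:6@98] asks=[-]
After op 2 [order #2] limit_sell(price=104, qty=4): fills=none; bids=[#1:6@98] asks=[#2:4@104]
After op 3 cancel(order #1): fills=none; bids=[-] asks=[#2:4@104]
After op 4 [order #3] limit_sell(price=100, qty=2): fills=none; bids=[-] asks=[#3:2@100 #2:4@104]
After op 5 cancel(order #3): fills=none; bids=[-] asks=[#2:4@104]
After op 6 cancel(order #2): fills=none; bids=[-] asks=[-]
After op 7 [order #100] limit_sell(price=100, qty=5): fills=none; bids=[-] asks=[#100:5@100]
After op 8 [order #101] limit_buy(price=105, qty=5): fills=#101x#100:5@100; bids=[-] asks=[-]

Answer: 5@100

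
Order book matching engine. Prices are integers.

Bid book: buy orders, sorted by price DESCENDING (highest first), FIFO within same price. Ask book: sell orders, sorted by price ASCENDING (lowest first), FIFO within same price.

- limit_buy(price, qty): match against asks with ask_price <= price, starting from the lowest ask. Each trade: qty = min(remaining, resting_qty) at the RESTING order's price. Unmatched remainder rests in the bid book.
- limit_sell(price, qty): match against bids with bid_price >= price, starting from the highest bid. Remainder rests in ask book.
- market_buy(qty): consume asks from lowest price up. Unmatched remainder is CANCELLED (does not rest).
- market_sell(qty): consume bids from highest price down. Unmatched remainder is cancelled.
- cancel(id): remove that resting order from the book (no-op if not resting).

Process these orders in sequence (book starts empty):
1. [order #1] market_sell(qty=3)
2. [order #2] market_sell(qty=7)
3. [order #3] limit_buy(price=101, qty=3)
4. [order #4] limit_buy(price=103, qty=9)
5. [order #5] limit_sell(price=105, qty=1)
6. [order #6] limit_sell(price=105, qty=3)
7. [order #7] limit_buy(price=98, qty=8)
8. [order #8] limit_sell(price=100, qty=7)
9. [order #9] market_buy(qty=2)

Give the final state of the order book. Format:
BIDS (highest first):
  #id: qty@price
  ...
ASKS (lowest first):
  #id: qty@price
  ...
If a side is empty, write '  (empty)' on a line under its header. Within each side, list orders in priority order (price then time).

Answer: BIDS (highest first):
  #4: 2@103
  #3: 3@101
  #7: 8@98
ASKS (lowest first):
  #6: 2@105

Derivation:
After op 1 [order #1] market_sell(qty=3): fills=none; bids=[-] asks=[-]
After op 2 [order #2] market_sell(qty=7): fills=none; bids=[-] asks=[-]
After op 3 [order #3] limit_buy(price=101, qty=3): fills=none; bids=[#3:3@101] asks=[-]
After op 4 [order #4] limit_buy(price=103, qty=9): fills=none; bids=[#4:9@103 #3:3@101] asks=[-]
After op 5 [order #5] limit_sell(price=105, qty=1): fills=none; bids=[#4:9@103 #3:3@101] asks=[#5:1@105]
After op 6 [order #6] limit_sell(price=105, qty=3): fills=none; bids=[#4:9@103 #3:3@101] asks=[#5:1@105 #6:3@105]
After op 7 [order #7] limit_buy(price=98, qty=8): fills=none; bids=[#4:9@103 #3:3@101 #7:8@98] asks=[#5:1@105 #6:3@105]
After op 8 [order #8] limit_sell(price=100, qty=7): fills=#4x#8:7@103; bids=[#4:2@103 #3:3@101 #7:8@98] asks=[#5:1@105 #6:3@105]
After op 9 [order #9] market_buy(qty=2): fills=#9x#5:1@105 #9x#6:1@105; bids=[#4:2@103 #3:3@101 #7:8@98] asks=[#6:2@105]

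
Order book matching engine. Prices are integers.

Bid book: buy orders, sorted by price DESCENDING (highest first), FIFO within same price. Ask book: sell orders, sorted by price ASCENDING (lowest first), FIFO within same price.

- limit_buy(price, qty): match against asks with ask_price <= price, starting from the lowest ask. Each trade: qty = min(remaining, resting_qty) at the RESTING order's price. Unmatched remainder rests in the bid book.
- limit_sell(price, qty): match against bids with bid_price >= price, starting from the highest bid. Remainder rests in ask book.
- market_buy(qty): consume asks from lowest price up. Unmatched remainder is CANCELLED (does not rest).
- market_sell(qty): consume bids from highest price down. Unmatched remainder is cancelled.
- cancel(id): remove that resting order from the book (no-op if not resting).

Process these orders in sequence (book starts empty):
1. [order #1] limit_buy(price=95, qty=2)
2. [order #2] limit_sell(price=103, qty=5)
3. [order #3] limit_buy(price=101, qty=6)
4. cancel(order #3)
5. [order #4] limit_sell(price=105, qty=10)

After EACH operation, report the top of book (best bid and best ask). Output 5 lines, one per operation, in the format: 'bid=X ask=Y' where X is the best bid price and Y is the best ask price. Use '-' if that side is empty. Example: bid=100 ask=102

After op 1 [order #1] limit_buy(price=95, qty=2): fills=none; bids=[#1:2@95] asks=[-]
After op 2 [order #2] limit_sell(price=103, qty=5): fills=none; bids=[#1:2@95] asks=[#2:5@103]
After op 3 [order #3] limit_buy(price=101, qty=6): fills=none; bids=[#3:6@101 #1:2@95] asks=[#2:5@103]
After op 4 cancel(order #3): fills=none; bids=[#1:2@95] asks=[#2:5@103]
After op 5 [order #4] limit_sell(price=105, qty=10): fills=none; bids=[#1:2@95] asks=[#2:5@103 #4:10@105]

Answer: bid=95 ask=-
bid=95 ask=103
bid=101 ask=103
bid=95 ask=103
bid=95 ask=103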